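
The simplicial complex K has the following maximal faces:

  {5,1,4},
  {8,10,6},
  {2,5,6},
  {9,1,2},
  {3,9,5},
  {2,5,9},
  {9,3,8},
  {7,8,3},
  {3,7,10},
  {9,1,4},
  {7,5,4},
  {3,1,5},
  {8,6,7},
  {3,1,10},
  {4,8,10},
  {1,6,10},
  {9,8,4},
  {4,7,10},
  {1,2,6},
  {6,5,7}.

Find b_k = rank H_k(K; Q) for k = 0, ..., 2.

We work with the vertex ordering 1 < 2 < 3 < 4 < 5 < 6 < 7 < 8 < 9 < 10. The simplices of K, each written with vertices in increasing order, are:

  0-simplices (10): [1], [2], [3], [4], [5], [6], [7], [8], [9], [10]
  1-simplices (30): (30 of them)
  2-simplices (20): (20 of them)

Hence C_0 ≅ Z^10, C_1 ≅ Z^30, C_2 ≅ Z^20.

Boundary ∂_1: C_1 → C_0 maps an edge to its endpoints' difference, ∂[p,q] = q − p.
As a 10×30 matrix over Z this has rank 9, with invariant factors (1,1,1,1,1,1,1,1,1).

The boundary map ∂_2: C_2 → C_1 maps a triangle to the signed sum of its edges. For instance
  ∂[4,7,10] = [7,10] − [4,10] + [4,7],
  ∂[1,2,6] = [2,6] − [1,6] + [1,2].
As a 30×20 matrix over Z this has rank 20, with invariant factors (1,1,1,1,1,1,1,1,1,1,1,1,1,1,1,1,1,1,1,2).

Reading off H_k = ker ∂_k / im ∂_{k+1}:

  H_0: rank C_0 − rank ∂_1 = 10 − 9 = 1, and the invariant factors of ∂_1 are all 1, so H_0 = Z.
  H_1: rank ker ∂_1 − rank ∂_2 = (30 − 9) − 20 = 1, and ∂_2 has invariant factor 2 > 1, so H_1 = Z ⊕ Z/2.
  H_2: rank ker ∂_2 − rank ∂_3 = (20 − 20) − 0 = 0, and there is no ∂_3, so H_2 = 0.

Hence the Betti numbers are b_0 = 1, b_1 = 1, b_2 = 0.

b_0 = 1, b_1 = 1, b_2 = 0.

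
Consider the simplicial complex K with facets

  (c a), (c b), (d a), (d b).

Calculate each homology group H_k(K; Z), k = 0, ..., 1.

Order the vertices as a < b < c < d. Listing each simplex with vertices in this order, K has dimension 1 with simplices:

  0-simplices (4): a, b, c, d
  1-simplices (4): ac, ad, bc, bd

giving chain groups C_0 ≅ Z^4, C_1 ≅ Z^4.

The boundary map ∂_1: C_1 → C_0 is given by ∂[p,q] = [q] − [p].
As a 4×4 matrix over Z this has rank 3, with invariant factors (1,1,1).

Reading off H_k = ker ∂_k / im ∂_{k+1}:

  H_0: rank C_0 − rank ∂_1 = 4 − 3 = 1, and the invariant factors of ∂_1 are all 1, so H_0 ≅ Z.
  H_1: rank ker ∂_1 − rank ∂_2 = (4 − 3) − 0 = 1, and there is no ∂_2, so H_1 ≅ Z.

H_0 ≅ Z,  H_1 ≅ Z.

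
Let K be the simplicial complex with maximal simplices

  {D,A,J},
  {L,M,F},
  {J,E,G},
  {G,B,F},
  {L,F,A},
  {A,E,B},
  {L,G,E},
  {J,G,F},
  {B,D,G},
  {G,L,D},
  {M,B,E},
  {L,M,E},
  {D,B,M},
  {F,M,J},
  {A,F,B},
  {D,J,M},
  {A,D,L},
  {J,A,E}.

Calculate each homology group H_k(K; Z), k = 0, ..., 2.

Take the total order A < B < D < E < F < G < J < L < M on the vertex set. Then K (dimension 2) consists of the simplices:

  0-simplices (9): A, B, D, E, F, G, J, L, M
  1-simplices (27): AB, AD, AE, AF, AJ, AL, BD, BE, BF, BG, BM, DG, DJ, DL, DM, EG, EJ, EL, EM, FG, FJ, FL, FM, GJ, GL, JM, LM
  2-simplices (18): ABE, ABF, ADJ, ADL, AEJ, AFL, BDG, BDM, BEM, BFG, DGL, DJM, EGJ, EGL, ELM, FGJ, FJM, FLM

giving chain groups C_0 ≅ Z^9, C_1 ≅ Z^27, C_2 ≅ Z^18.

∂_1: C_1 → C_0 maps an edge to its endpoints' difference, ∂[p,q] = q − p. For instance
  ∂EM = M − E.
As a 9×27 matrix over Z this has rank 8, with invariant factors (1,1,1,1,1,1,1,1).

The boundary map ∂_2: C_2 → C_1 maps a triangle to the signed sum of its edges. For instance
  ∂BDM = DM − BM + BD,
  ∂DJM = JM − DM + DJ.
The 27×18 boundary matrix has rank 17 and Smith normal form diag(1,1,1,1,1,1,1,1,1,1,1,1,1,1,1,1,1).

From H_k ≅ ker(∂_k) / im(∂_{k+1}) we obtain:

  H_0: rank C_0 − rank ∂_1 = 9 − 8 = 1, and the invariant factors of ∂_1 are all 1, so H_0 ≅ Z.
  H_1: rank ker ∂_1 − rank ∂_2 = (27 − 8) − 17 = 2, and the invariant factors of ∂_2 are all 1, so H_1 ≅ Z^2.
  H_2: rank ker ∂_2 − rank ∂_3 = (18 − 17) − 0 = 1, and there is no ∂_3, so H_2 ≅ Z.

As a check, the Euler characteristic is 9 − 27 + 18 = 0, which agrees with 1 − 2 + 1 = 0.

H_0 = Z,  H_1 = Z^2,  H_2 = Z.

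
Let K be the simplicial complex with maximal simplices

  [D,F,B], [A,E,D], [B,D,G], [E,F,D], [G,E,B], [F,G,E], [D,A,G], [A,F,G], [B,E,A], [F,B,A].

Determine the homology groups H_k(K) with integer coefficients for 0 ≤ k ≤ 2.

Order the vertices as A < B < D < E < F < G. Listing each simplex with vertices in this order, K has dimension 2 with simplices:

  0-simplices (6): A, B, D, E, F, G
  1-simplices (15): AB, AD, AE, AF, AG, BD, BE, BF, BG, DE, DF, DG, EF, EG, FG
  2-simplices (10): ABE, ABF, ADE, ADG, AFG, BDF, BDG, BEG, DEF, EFG

Hence C_0 ≅ Z^6, C_1 ≅ Z^15, C_2 ≅ Z^10.

∂_1: C_1 → C_0 is given by ∂[p,q] = [q] − [p]. For instance
  ∂AE = E − A.
As a 6×15 matrix over Z this has rank 5, with invariant factors (1,1,1,1,1).

The boundary map ∂_2: C_2 → C_1 sends each 2-simplex [p,q,r] to [q,r] − [p,r] + [p,q]. For instance
  ∂DEF = EF − DF + DE,
  ∂BDF = DF − BF + BD.
The 15×10 boundary matrix has rank 10 and Smith normal form diag(1,1,1,1,1,1,1,1,1,2).

Reading off H_k = ker ∂_k / im ∂_{k+1}:

  H_0: rank C_0 − rank ∂_1 = 6 − 5 = 1, and the invariant factors of ∂_1 are all 1, so H_0 = Z.
  H_1: rank ker ∂_1 − rank ∂_2 = (15 − 5) − 10 = 0, and ∂_2 has invariant factor 2 > 1, so H_1 = Z_2.
  H_2: rank ker ∂_2 − rank ∂_3 = (10 − 10) − 0 = 0, and there is no ∂_3, so H_2 = 0.

(K is a triangulation of the real projective plane RP^2.)

H_0 = Z,  H_1 = Z_2,  H_2 = 0.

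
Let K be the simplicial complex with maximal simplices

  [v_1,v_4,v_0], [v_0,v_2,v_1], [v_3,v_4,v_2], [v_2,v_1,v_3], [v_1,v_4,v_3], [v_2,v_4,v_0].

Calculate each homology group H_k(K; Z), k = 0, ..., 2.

H_0 ≅ Z,  H_1 = 0,  H_2 ≅ Z.

We work with the vertex ordering v_0 < v_1 < v_2 < v_3 < v_4. The simplices of K, each written with vertices in increasing order, are:

  0-simplices (5): [v_0], [v_1], [v_2], [v_3], [v_4]
  1-simplices (9): [v_0,v_1], [v_0,v_2], [v_0,v_4], [v_1,v_2], [v_1,v_3], [v_1,v_4], [v_2,v_3], [v_2,v_4], [v_3,v_4]
  2-simplices (6): [v_0,v_1,v_2], [v_0,v_1,v_4], [v_0,v_2,v_4], [v_1,v_2,v_3], [v_1,v_3,v_4], [v_2,v_3,v_4]

giving chain groups C_0 ≅ Z^5, C_1 ≅ Z^9, C_2 ≅ Z^6.

The boundary map ∂_1: C_1 → C_0 sends each edge [p,q] (with p < q) to q − p. For instance
  ∂[v_1,v_4] = [v_4] − [v_1].
This gives a 5×9 integer matrix of rank 4; reducing to Smith normal form yields diagonal entries (1,1,1,1).

The boundary map ∂_2: C_2 → C_1 maps a triangle to the signed sum of its edges. For instance
  ∂[v_0,v_2,v_4] = [v_2,v_4] − [v_0,v_4] + [v_0,v_2],
  ∂[v_1,v_3,v_4] = [v_3,v_4] − [v_1,v_4] + [v_1,v_3].
The resulting 9×6 matrix has rank 5, and its Smith normal form has invariant factors (1,1,1,1,1).

From H_k ≅ ker(∂_k) / im(∂_{k+1}) we obtain:

  H_0: rank C_0 − rank ∂_1 = 5 − 4 = 1, and the invariant factors of ∂_1 are all 1, so H_0 = Z.
  H_1: rank ker ∂_1 − rank ∂_2 = (9 − 4) − 5 = 0, and the invariant factors of ∂_2 are all 1, so H_1 = 0.
  H_2: rank ker ∂_2 − rank ∂_3 = (6 − 5) − 0 = 1, and there is no ∂_3, so H_2 = Z.

(K is a triangulation of the 2-sphere S^2.)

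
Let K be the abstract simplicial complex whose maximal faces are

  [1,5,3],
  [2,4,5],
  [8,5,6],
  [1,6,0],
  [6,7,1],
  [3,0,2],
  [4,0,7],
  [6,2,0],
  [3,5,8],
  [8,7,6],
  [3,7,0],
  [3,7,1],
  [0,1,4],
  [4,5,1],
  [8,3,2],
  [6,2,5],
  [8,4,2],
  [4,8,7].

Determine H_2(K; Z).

H_2 = 0.

Fix the vertex order 0 < 1 < 2 < 3 < 4 < 5 < 6 < 7 < 8 and write every simplex with vertices in increasing order. Then dim K = 2 and the simplices of K are:

  0-simplices (9): [0], [1], [2], [3], [4], [5], [6], [7], [8]
  1-simplices (27): (27 of them)
  2-simplices (18): [0,1,4], [0,1,6], [0,2,3], [0,2,6], [0,3,7], [0,4,7], [1,3,5], [1,3,7], [1,4,5], [1,6,7], [2,3,8], [2,4,5], [2,4,8], [2,5,6], [3,5,8], [4,7,8], [5,6,8], [6,7,8]

so the chain groups are C_0 ≅ Z^9, C_1 ≅ Z^27, C_2 ≅ Z^18.

∂_1: C_1 → C_0 is given by ∂[p,q] = [q] − [p].
The resulting 9×27 matrix has rank 8, and its Smith normal form has invariant factors (1,1,1,1,1,1,1,1).

The boundary map ∂_2: C_2 → C_1 maps a triangle to the signed sum of its edges. For instance
  ∂[0,2,3] = [2,3] − [0,3] + [0,2],
  ∂[6,7,8] = [7,8] − [6,8] + [6,7].
The 27×18 boundary matrix has rank 18 and Smith normal form diag(1,1,1,1,1,1,1,1,1,1,1,1,1,1,1,1,1,2).

Now H_k = ker ∂_k / im ∂_{k+1}, so:

  H_2: rank ker ∂_2 − rank ∂_3 = (18 − 18) − 0 = 0, and there is no ∂_3, so H_2 = 0.

(K is a triangulation of the Klein bottle.)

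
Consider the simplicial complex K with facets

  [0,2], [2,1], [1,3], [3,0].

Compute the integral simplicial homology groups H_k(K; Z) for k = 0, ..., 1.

H_0 ≅ Z,  H_1 ≅ Z.

Order the vertices as 0 < 1 < 2 < 3. Listing each simplex with vertices in this order, K has dimension 1 with simplices:

  0-simplices (4): [0], [1], [2], [3]
  1-simplices (4): [0,2], [0,3], [1,2], [1,3]

giving chain groups C_0 ≅ Z^4, C_1 ≅ Z^4.

∂_1: C_1 → C_0 sends each edge [p,q] (with p < q) to q − p. For instance
  ∂[0,3] = [3] − [0].
The 4×4 boundary matrix has rank 3 and Smith normal form diag(1,1,1).

Reading off H_k = ker ∂_k / im ∂_{k+1}:

  H_0: rank C_0 − rank ∂_1 = 4 − 3 = 1, and the invariant factors of ∂_1 are all 1, so H_0 = Z.
  H_1: rank ker ∂_1 − rank ∂_2 = (4 − 3) − 0 = 1, and there is no ∂_2, so H_1 = Z.

As a check, the Euler characteristic is 4 − 4 = 0, which agrees with 1 − 1 = 0.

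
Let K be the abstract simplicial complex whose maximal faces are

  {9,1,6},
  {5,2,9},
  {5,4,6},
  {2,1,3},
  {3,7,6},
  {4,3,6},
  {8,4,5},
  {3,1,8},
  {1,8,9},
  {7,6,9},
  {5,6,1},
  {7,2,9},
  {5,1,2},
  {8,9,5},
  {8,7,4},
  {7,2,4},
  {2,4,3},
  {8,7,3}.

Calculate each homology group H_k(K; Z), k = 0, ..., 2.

Fix the vertex order 1 < 2 < 3 < 4 < 5 < 6 < 7 < 8 < 9 and write every simplex with vertices in increasing order. Then dim K = 2 and the simplices of K are:

  0-simplices (9): [1], [2], [3], [4], [5], [6], [7], [8], [9]
  1-simplices (27): (27 of them)
  2-simplices (18): [1,2,3], [1,2,5], [1,3,8], [1,5,6], [1,6,9], [1,8,9], [2,3,4], [2,4,7], [2,5,9], [2,7,9], [3,4,6], [3,6,7], [3,7,8], [4,5,6], [4,5,8], [4,7,8], [5,8,9], [6,7,9]

Hence C_0 ≅ Z^9, C_1 ≅ Z^27, C_2 ≅ Z^18.

∂_1: C_1 → C_0 sends each edge [p,q] (with p < q) to q − p. For instance
  ∂[8,9] = [9] − [8].
The resulting 9×27 matrix has rank 8, and its Smith normal form has invariant factors (1,1,1,1,1,1,1,1).

Boundary ∂_2: C_2 → C_1 maps a triangle to the signed sum of its edges. For instance
  ∂[1,2,3] = [2,3] − [1,3] + [1,2],
  ∂[2,7,9] = [7,9] − [2,9] + [2,7].
This gives a 27×18 integer matrix of rank 18; reducing to Smith normal form yields diagonal entries (1,1,1,1,1,1,1,1,1,1,1,1,1,1,1,1,1,2).

From H_k ≅ ker(∂_k) / im(∂_{k+1}) we obtain:

  H_0: rank C_0 − rank ∂_1 = 9 − 8 = 1, and the invariant factors of ∂_1 are all 1, so H_0 ≅ Z.
  H_1: rank ker ∂_1 − rank ∂_2 = (27 − 8) − 18 = 1, and ∂_2 has invariant factor 2 > 1, so H_1 ≅ Z ⊕ Z/2Z.
  H_2: rank ker ∂_2 − rank ∂_3 = (18 − 18) − 0 = 0, and there is no ∂_3, so H_2 ≅ 0.

H_0 = Z,  H_1 = Z ⊕ Z/2Z,  H_2 = 0.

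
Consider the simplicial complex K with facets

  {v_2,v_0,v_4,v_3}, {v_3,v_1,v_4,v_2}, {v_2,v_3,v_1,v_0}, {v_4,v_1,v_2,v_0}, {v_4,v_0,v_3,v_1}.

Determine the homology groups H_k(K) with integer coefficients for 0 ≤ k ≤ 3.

H_0 = Z,  H_1 = 0,  H_2 = 0,  H_3 = Z.

Fix the vertex order v_0 < v_1 < v_2 < v_3 < v_4 and write every simplex with vertices in increasing order. Then dim K = 3 and the simplices of K are:

  0-simplices (5): [v_0], [v_1], [v_2], [v_3], [v_4]
  1-simplices (10): [v_0,v_1], [v_0,v_2], [v_0,v_3], [v_0,v_4], [v_1,v_2], [v_1,v_3], [v_1,v_4], [v_2,v_3], [v_2,v_4], [v_3,v_4]
  2-simplices (10): [v_0,v_1,v_2], [v_0,v_1,v_3], [v_0,v_1,v_4], [v_0,v_2,v_3], [v_0,v_2,v_4], [v_0,v_3,v_4], [v_1,v_2,v_3], [v_1,v_2,v_4], [v_1,v_3,v_4], [v_2,v_3,v_4]
  3-simplices (5): [v_0,v_1,v_2,v_3], [v_0,v_1,v_2,v_4], [v_0,v_1,v_3,v_4], [v_0,v_2,v_3,v_4], [v_1,v_2,v_3,v_4]

so the chain groups are C_0 ≅ Z^5, C_1 ≅ Z^10, C_2 ≅ Z^10, C_3 ≅ Z^5.

Boundary ∂_1: C_1 → C_0 sends each edge [p,q] (with p < q) to q − p.
The 5×10 boundary matrix has rank 4 and Smith normal form diag(1,1,1,1).

∂_2: C_2 → C_1 sends each 2-simplex [p,q,r] to [q,r] − [p,r] + [p,q]. For instance
  ∂[v_2,v_3,v_4] = [v_3,v_4] − [v_2,v_4] + [v_2,v_3],
  ∂[v_0,v_1,v_3] = [v_1,v_3] − [v_0,v_3] + [v_0,v_1].
The 10×10 boundary matrix has rank 6 and Smith normal form diag(1,1,1,1,1,1).

Boundary ∂_3: C_3 → C_2 sends each 3-simplex σ to the alternating sum Σ_i (−1)^i (σ with its i-th vertex removed). For instance
  ∂[v_0,v_2,v_3,v_4] = [v_2,v_3,v_4] − [v_0,v_3,v_4] + [v_0,v_2,v_4] − [v_0,v_2,v_3],
  ∂[v_0,v_1,v_3,v_4] = [v_1,v_3,v_4] − [v_0,v_3,v_4] + [v_0,v_1,v_4] − [v_0,v_1,v_3].
The resulting 10×5 matrix has rank 4, and its Smith normal form has invariant factors (1,1,1,1).

Now H_k = ker ∂_k / im ∂_{k+1}, so:

  H_0: rank C_0 − rank ∂_1 = 5 − 4 = 1, and the invariant factors of ∂_1 are all 1, so H_0 = Z.
  H_1: rank ker ∂_1 − rank ∂_2 = (10 − 4) − 6 = 0, and the invariant factors of ∂_2 are all 1, so H_1 = 0.
  H_2: rank ker ∂_2 − rank ∂_3 = (10 − 6) − 4 = 0, and the invariant factors of ∂_3 are all 1, so H_2 = 0.
  H_3: rank ker ∂_3 − rank ∂_4 = (5 − 4) − 0 = 1, and there is no ∂_4, so H_3 = Z.

(K is a triangulation of the 3-sphere S^3.)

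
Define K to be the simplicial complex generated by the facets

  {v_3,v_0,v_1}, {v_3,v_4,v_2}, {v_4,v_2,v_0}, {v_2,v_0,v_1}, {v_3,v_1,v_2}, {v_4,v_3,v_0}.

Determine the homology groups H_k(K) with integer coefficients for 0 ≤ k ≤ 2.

K has 5 vertices, 9 edges, 6 triangles.
rank ∂_0 = 0, rank ∂_1 = 4 ⇒ b_0 = 5 − 0 − 4 = 1; all invariant factors of ∂_1 are 1 so no torsion. So H_0 = Z.
rank ∂_1 = 4, rank ∂_2 = 5 ⇒ b_1 = 9 − 4 − 5 = 0; all invariant factors of ∂_2 are 1 so no torsion. So H_1 = 0.
rank ∂_2 = 5, rank ∂_3 = 0 ⇒ b_2 = 6 − 5 − 0 = 1. So H_2 = Z.

H_0 ≅ Z,  H_1 = 0,  H_2 ≅ Z.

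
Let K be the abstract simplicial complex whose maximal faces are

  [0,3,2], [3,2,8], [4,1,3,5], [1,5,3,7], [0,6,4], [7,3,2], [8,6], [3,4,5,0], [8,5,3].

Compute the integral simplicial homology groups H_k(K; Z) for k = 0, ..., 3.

K has 9 vertices, 21 edges, 15 triangles, 3 3-simplices.
rank ∂_0 = 0, rank ∂_1 = 8 ⇒ b_0 = 9 − 0 − 8 = 1; all invariant factors of ∂_1 are 1 so no torsion. So H_0 ≅ Z.
rank ∂_1 = 8, rank ∂_2 = 12 ⇒ b_1 = 21 − 8 − 12 = 1; all invariant factors of ∂_2 are 1 so no torsion. So H_1 ≅ Z.
rank ∂_2 = 12, rank ∂_3 = 3 ⇒ b_2 = 15 − 12 − 3 = 0; all invariant factors of ∂_3 are 1 so no torsion. So H_2 ≅ 0.
rank ∂_3 = 3, rank ∂_4 = 0 ⇒ b_3 = 3 − 3 − 0 = 0. So H_3 ≅ 0.

H_0 ≅ Z,  H_1 ≅ Z,  H_2 = 0,  H_3 = 0.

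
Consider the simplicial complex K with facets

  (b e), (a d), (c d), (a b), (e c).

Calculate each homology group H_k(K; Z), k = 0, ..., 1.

Order the vertices as a < b < c < d < e. Listing each simplex with vertices in this order, K has dimension 1 with simplices:

  0-simplices (5): a, b, c, d, e
  1-simplices (5): ab, ad, be, cd, ce

giving chain groups C_0 ≅ Z^5, C_1 ≅ Z^5.

∂_1: C_1 → C_0 maps an edge to its endpoints' difference, ∂[p,q] = q − p.
The 5×5 boundary matrix has rank 4 and Smith normal form diag(1,1,1,1).

From H_k ≅ ker(∂_k) / im(∂_{k+1}) we obtain:

  H_0: rank C_0 − rank ∂_1 = 5 − 4 = 1, and the invariant factors of ∂_1 are all 1, so H_0 = Z.
  H_1: rank ker ∂_1 − rank ∂_2 = (5 − 4) − 0 = 1, and there is no ∂_2, so H_1 = Z.

(K is a triangulation of the circle S^1.)

H_0 = Z,  H_1 = Z.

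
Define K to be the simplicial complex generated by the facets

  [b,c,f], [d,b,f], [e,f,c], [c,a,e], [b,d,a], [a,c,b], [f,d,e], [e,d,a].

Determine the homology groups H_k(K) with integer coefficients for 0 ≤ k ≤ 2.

H_0 = Z,  H_1 = 0,  H_2 = Z.

Take the total order a < b < c < d < e < f on the vertex set. Then K (dimension 2) consists of the simplices:

  0-simplices (6): a, b, c, d, e, f
  1-simplices (12): ab, ac, ad, ae, bc, bd, bf, ce, cf, de, df, ef
  2-simplices (8): abc, abd, ace, ade, bcf, bdf, cef, def

so the chain groups are C_0 ≅ Z^6, C_1 ≅ Z^12, C_2 ≅ Z^8.

∂_1: C_1 → C_0 sends each edge [p,q] (with p < q) to q − p. For instance
  ∂ac = c − a.
As a 6×12 matrix over Z this has rank 5, with invariant factors (1,1,1,1,1).

The boundary map ∂_2: C_2 → C_1 acts by ∂[p,q,r] = [q,r] − [p,r] + [p,q]. For instance
  ∂ade = de − ae + ad,
  ∂ace = ce − ae + ac.
The resulting 12×8 matrix has rank 7, and its Smith normal form has invariant factors (1,1,1,1,1,1,1).

Now H_k = ker ∂_k / im ∂_{k+1}, so:

  H_0: rank C_0 − rank ∂_1 = 6 − 5 = 1, and the invariant factors of ∂_1 are all 1, so H_0 = Z.
  H_1: rank ker ∂_1 − rank ∂_2 = (12 − 5) − 7 = 0, and the invariant factors of ∂_2 are all 1, so H_1 = 0.
  H_2: rank ker ∂_2 − rank ∂_3 = (8 − 7) − 0 = 1, and there is no ∂_3, so H_2 = Z.

(K is a triangulation of the 2-sphere S^2.)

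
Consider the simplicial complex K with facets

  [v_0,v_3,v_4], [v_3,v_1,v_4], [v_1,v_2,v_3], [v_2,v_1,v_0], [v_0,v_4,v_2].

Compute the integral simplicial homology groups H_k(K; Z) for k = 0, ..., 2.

H_0 = Z,  H_1 = Z,  H_2 = 0.

We work with the vertex ordering v_0 < v_1 < v_2 < v_3 < v_4. The simplices of K, each written with vertices in increasing order, are:

  0-simplices (5): [v_0], [v_1], [v_2], [v_3], [v_4]
  1-simplices (10): [v_0,v_1], [v_0,v_2], [v_0,v_3], [v_0,v_4], [v_1,v_2], [v_1,v_3], [v_1,v_4], [v_2,v_3], [v_2,v_4], [v_3,v_4]
  2-simplices (5): [v_0,v_1,v_2], [v_0,v_2,v_4], [v_0,v_3,v_4], [v_1,v_2,v_3], [v_1,v_3,v_4]

giving chain groups C_0 ≅ Z^5, C_1 ≅ Z^10, C_2 ≅ Z^5.

The boundary map ∂_1: C_1 → C_0 is given by ∂[p,q] = [q] − [p]. For instance
  ∂[v_1,v_3] = [v_3] − [v_1].
The resulting 5×10 matrix has rank 4, and its Smith normal form has invariant factors (1,1,1,1).

Boundary ∂_2: C_2 → C_1 maps a triangle to the signed sum of its edges. For instance
  ∂[v_1,v_2,v_3] = [v_2,v_3] − [v_1,v_3] + [v_1,v_2],
  ∂[v_0,v_1,v_2] = [v_1,v_2] − [v_0,v_2] + [v_0,v_1].
This gives a 10×5 integer matrix of rank 5; reducing to Smith normal form yields diagonal entries (1,1,1,1,1).

From H_k ≅ ker(∂_k) / im(∂_{k+1}) we obtain:

  H_0: rank C_0 − rank ∂_1 = 5 − 4 = 1, and the invariant factors of ∂_1 are all 1, so H_0 ≅ Z.
  H_1: rank ker ∂_1 − rank ∂_2 = (10 − 4) − 5 = 1, and the invariant factors of ∂_2 are all 1, so H_1 ≅ Z.
  H_2: rank ker ∂_2 − rank ∂_3 = (5 − 5) − 0 = 0, and there is no ∂_3, so H_2 ≅ 0.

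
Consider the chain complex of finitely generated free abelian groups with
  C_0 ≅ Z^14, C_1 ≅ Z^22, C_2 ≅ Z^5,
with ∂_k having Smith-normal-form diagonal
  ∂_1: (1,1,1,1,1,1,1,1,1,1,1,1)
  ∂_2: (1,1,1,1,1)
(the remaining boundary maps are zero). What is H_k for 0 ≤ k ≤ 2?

H_0 ≅ Z^2,  H_1 ≅ Z^5,  H_2 = 0.

H_0: b_0 = 14 − 0 − 12 = 2; torsion from ∂_1 factors > 1: none. So H_0 ≅ Z^2.
H_1: b_1 = 22 − 12 − 5 = 5; torsion from ∂_2 factors > 1: none. So H_1 ≅ Z^5.
H_2: b_2 = 5 − 5 − 0 = 0; torsion from ∂_3 factors > 1: none. So H_2 ≅ 0.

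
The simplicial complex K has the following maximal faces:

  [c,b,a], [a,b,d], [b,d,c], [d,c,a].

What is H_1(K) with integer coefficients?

Order the vertices as a < b < c < d. Listing each simplex with vertices in this order, K has dimension 2 with simplices:

  0-simplices (4): a, b, c, d
  1-simplices (6): ab, ac, ad, bc, bd, cd
  2-simplices (4): abc, abd, acd, bcd

Hence C_0 ≅ Z^4, C_1 ≅ Z^6, C_2 ≅ Z^4.

The boundary map ∂_1: C_1 → C_0 sends each edge [p,q] (with p < q) to q − p.
The 4×6 boundary matrix has rank 3 and Smith normal form diag(1,1,1).

The boundary map ∂_2: C_2 → C_1 sends each 2-simplex [p,q,r] to [q,r] − [p,r] + [p,q]. For instance
  ∂abc = bc − ac + ab,
  ∂acd = cd − ad + ac.
The resulting 6×4 matrix has rank 3, and its Smith normal form has invariant factors (1,1,1).

From H_k ≅ ker(∂_k) / im(∂_{k+1}) we obtain:

  H_1: rank ker ∂_1 − rank ∂_2 = (6 − 3) − 3 = 0, and the invariant factors of ∂_2 are all 1, so H_1 ≅ 0.

H_1 = 0.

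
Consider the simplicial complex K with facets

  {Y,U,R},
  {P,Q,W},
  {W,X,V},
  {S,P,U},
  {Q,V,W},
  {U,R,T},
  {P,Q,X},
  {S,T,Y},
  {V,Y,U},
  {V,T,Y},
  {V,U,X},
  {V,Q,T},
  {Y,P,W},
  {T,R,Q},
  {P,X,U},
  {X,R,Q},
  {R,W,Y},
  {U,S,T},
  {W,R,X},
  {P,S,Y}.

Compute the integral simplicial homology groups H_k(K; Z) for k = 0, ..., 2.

We work with the vertex ordering P < Q < R < S < T < U < V < W < X < Y. The simplices of K, each written with vertices in increasing order, are:

  0-simplices (10): P, Q, R, S, T, U, V, W, X, Y
  1-simplices (30): PQ, PS, PU, PW, PX, PY, QR, QT, QV, QW, QX, RT, RU, RW, RX, RY, ST, SU, SY, TU, TV, TY, UV, UX, UY, VW, VX, VY, WX, WY
  2-simplices (20): PQW, PQX, PSU, PSY, PUX, PWY, QRT, QRX, QTV, QVW, RTU, RUY, RWX, RWY, STU, STY, TVY, UVX, UVY, VWX

giving chain groups C_0 ≅ Z^10, C_1 ≅ Z^30, C_2 ≅ Z^20.

The boundary map ∂_1: C_1 → C_0 maps an edge to its endpoints' difference, ∂[p,q] = q − p. For instance
  ∂VX = X − V.
This gives a 10×30 integer matrix of rank 9; reducing to Smith normal form yields diagonal entries (1,1,1,1,1,1,1,1,1).

Boundary ∂_2: C_2 → C_1 maps a triangle to the signed sum of its edges. For instance
  ∂RWX = WX − RX + RW,
  ∂QVW = VW − QW + QV.
As a 30×20 matrix over Z this has rank 20, with invariant factors (1,1,1,1,1,1,1,1,1,1,1,1,1,1,1,1,1,1,1,2).

From H_k ≅ ker(∂_k) / im(∂_{k+1}) we obtain:

  H_0: rank C_0 − rank ∂_1 = 10 − 9 = 1, and the invariant factors of ∂_1 are all 1, so H_0 = Z.
  H_1: rank ker ∂_1 − rank ∂_2 = (30 − 9) − 20 = 1, and ∂_2 has invariant factor 2 > 1, so H_1 = Z ⊕ Z_2.
  H_2: rank ker ∂_2 − rank ∂_3 = (20 − 20) − 0 = 0, and there is no ∂_3, so H_2 = 0.

H_0 = Z,  H_1 = Z ⊕ Z_2,  H_2 = 0.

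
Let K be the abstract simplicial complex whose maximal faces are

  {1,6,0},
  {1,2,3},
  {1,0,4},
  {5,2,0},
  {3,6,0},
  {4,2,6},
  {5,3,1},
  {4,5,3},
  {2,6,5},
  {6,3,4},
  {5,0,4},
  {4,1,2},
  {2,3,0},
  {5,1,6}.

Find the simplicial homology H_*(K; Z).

K has 7 vertices, 21 edges, 14 triangles.
rank ∂_0 = 0, rank ∂_1 = 6 ⇒ b_0 = 7 − 0 − 6 = 1; all invariant factors of ∂_1 are 1 so no torsion. So H_0 = Z.
rank ∂_1 = 6, rank ∂_2 = 13 ⇒ b_1 = 21 − 6 − 13 = 2; all invariant factors of ∂_2 are 1 so no torsion. So H_1 = Z^2.
rank ∂_2 = 13, rank ∂_3 = 0 ⇒ b_2 = 14 − 13 − 0 = 1. So H_2 = Z.

H_0 = Z,  H_1 = Z^2,  H_2 = Z.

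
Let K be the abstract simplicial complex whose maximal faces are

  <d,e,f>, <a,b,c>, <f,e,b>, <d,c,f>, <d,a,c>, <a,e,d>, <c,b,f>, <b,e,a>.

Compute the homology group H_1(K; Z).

H_1 ≅ 0.

K has 6 vertices, 12 edges, 8 triangles.
rank ∂_1 = 5, rank ∂_2 = 7 ⇒ b_1 = 12 − 5 − 7 = 0; all invariant factors of ∂_2 are 1 so no torsion. So H_1 ≅ 0.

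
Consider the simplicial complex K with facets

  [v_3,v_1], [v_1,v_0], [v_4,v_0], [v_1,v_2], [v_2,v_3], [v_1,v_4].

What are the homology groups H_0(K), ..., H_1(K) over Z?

K has 5 vertices, 6 edges.
rank ∂_0 = 0, rank ∂_1 = 4 ⇒ b_0 = 5 − 0 − 4 = 1; all invariant factors of ∂_1 are 1 so no torsion. So H_0 ≅ Z.
rank ∂_1 = 4, rank ∂_2 = 0 ⇒ b_1 = 6 − 4 − 0 = 2. So H_1 ≅ Z^2.

H_0 = Z,  H_1 = Z^2.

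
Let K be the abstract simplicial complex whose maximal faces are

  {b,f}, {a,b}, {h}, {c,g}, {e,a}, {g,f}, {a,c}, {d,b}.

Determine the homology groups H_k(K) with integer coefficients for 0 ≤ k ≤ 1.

H_0 ≅ Z^2,  H_1 ≅ Z.

Order the vertices as a < b < c < d < e < f < g < h. Listing each simplex with vertices in this order, K has dimension 1 with simplices:

  0-simplices (8): a, b, c, d, e, f, g, h
  1-simplices (7): ab, ac, ae, bd, bf, cg, fg

Hence C_0 ≅ Z^8, C_1 ≅ Z^7.

Boundary ∂_1: C_1 → C_0 is given by ∂[p,q] = [q] − [p]. For instance
  ∂cg = g − c.
This gives a 8×7 integer matrix of rank 6; reducing to Smith normal form yields diagonal entries (1,1,1,1,1,1).

Computing H_k = (kernel of ∂_k) / (image of ∂_{k+1}):

  H_0: rank C_0 − rank ∂_1 = 8 − 6 = 2, and the invariant factors of ∂_1 are all 1, so H_0 = Z^2.
  H_1: rank ker ∂_1 − rank ∂_2 = (7 − 6) − 0 = 1, and there is no ∂_2, so H_1 = Z.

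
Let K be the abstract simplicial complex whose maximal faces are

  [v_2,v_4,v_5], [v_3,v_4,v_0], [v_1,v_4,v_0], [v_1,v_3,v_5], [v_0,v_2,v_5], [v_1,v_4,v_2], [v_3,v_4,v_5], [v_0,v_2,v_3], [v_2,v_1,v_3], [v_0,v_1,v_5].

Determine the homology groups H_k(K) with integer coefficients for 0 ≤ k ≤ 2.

H_0 = Z,  H_1 = Z/2,  H_2 = 0.

Order the vertices as v_0 < v_1 < v_2 < v_3 < v_4 < v_5. Listing each simplex with vertices in this order, K has dimension 2 with simplices:

  0-simplices (6): [v_0], [v_1], [v_2], [v_3], [v_4], [v_5]
  1-simplices (15): (15 of them)
  2-simplices (10): [v_0,v_1,v_4], [v_0,v_1,v_5], [v_0,v_2,v_3], [v_0,v_2,v_5], [v_0,v_3,v_4], [v_1,v_2,v_3], [v_1,v_2,v_4], [v_1,v_3,v_5], [v_2,v_4,v_5], [v_3,v_4,v_5]

Hence C_0 ≅ Z^6, C_1 ≅ Z^15, C_2 ≅ Z^10.

∂_1: C_1 → C_0 is given by ∂[p,q] = [q] − [p]. For instance
  ∂[v_0,v_2] = [v_2] − [v_0].
The resulting 6×15 matrix has rank 5, and its Smith normal form has invariant factors (1,1,1,1,1).

Boundary ∂_2: C_2 → C_1 acts by ∂[p,q,r] = [q,r] − [p,r] + [p,q]. For instance
  ∂[v_1,v_3,v_5] = [v_3,v_5] − [v_1,v_5] + [v_1,v_3],
  ∂[v_1,v_2,v_4] = [v_2,v_4] − [v_1,v_4] + [v_1,v_2].
This gives a 15×10 integer matrix of rank 10; reducing to Smith normal form yields diagonal entries (1,1,1,1,1,1,1,1,1,2).

Now H_k = ker ∂_k / im ∂_{k+1}, so:

  H_0: rank C_0 − rank ∂_1 = 6 − 5 = 1, and the invariant factors of ∂_1 are all 1, so H_0 = Z.
  H_1: rank ker ∂_1 − rank ∂_2 = (15 − 5) − 10 = 0, and ∂_2 has invariant factor 2 > 1, so H_1 = Z/2.
  H_2: rank ker ∂_2 − rank ∂_3 = (10 − 10) − 0 = 0, and there is no ∂_3, so H_2 = 0.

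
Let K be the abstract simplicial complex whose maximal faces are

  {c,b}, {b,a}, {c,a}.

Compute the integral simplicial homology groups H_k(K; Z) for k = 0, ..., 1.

H_0 = Z,  H_1 = Z.

Fix the vertex order a < b < c and write every simplex with vertices in increasing order. Then dim K = 1 and the simplices of K are:

  0-simplices (3): a, b, c
  1-simplices (3): ab, ac, bc

Hence C_0 ≅ Z^3, C_1 ≅ Z^3.

∂_1: C_1 → C_0 is given by ∂[p,q] = [q] − [p]. For instance
  ∂bc = c − b.
The 3×3 boundary matrix has rank 2 and Smith normal form diag(1,1).

Computing H_k = (kernel of ∂_k) / (image of ∂_{k+1}):

  H_0: rank C_0 − rank ∂_1 = 3 − 2 = 1, and the invariant factors of ∂_1 are all 1, so H_0 ≅ Z.
  H_1: rank ker ∂_1 − rank ∂_2 = (3 − 2) − 0 = 1, and there is no ∂_2, so H_1 ≅ Z.

As a check, the Euler characteristic is 3 − 3 = 0, which agrees with 1 − 1 = 0.
(K is a triangulation of the circle S^1.)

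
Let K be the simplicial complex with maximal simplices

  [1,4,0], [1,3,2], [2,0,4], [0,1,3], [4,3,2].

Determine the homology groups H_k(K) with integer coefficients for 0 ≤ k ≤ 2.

H_0 = Z,  H_1 = Z,  H_2 = 0.

K has 5 vertices, 10 edges, 5 triangles.
rank ∂_0 = 0, rank ∂_1 = 4 ⇒ b_0 = 5 − 0 − 4 = 1; all invariant factors of ∂_1 are 1 so no torsion. So H_0 = Z.
rank ∂_1 = 4, rank ∂_2 = 5 ⇒ b_1 = 10 − 4 − 5 = 1; all invariant factors of ∂_2 are 1 so no torsion. So H_1 = Z.
rank ∂_2 = 5, rank ∂_3 = 0 ⇒ b_2 = 5 − 5 − 0 = 0. So H_2 = 0.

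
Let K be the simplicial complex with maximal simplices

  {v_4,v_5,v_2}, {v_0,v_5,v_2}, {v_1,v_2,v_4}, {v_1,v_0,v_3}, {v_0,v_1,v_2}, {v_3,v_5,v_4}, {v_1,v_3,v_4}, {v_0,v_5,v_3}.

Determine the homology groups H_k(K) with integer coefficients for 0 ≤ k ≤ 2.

We work with the vertex ordering v_0 < v_1 < v_2 < v_3 < v_4 < v_5. The simplices of K, each written with vertices in increasing order, are:

  0-simplices (6): [v_0], [v_1], [v_2], [v_3], [v_4], [v_5]
  1-simplices (12): [v_0,v_1], [v_0,v_2], [v_0,v_3], [v_0,v_5], [v_1,v_2], [v_1,v_3], [v_1,v_4], [v_2,v_4], [v_2,v_5], [v_3,v_4], [v_3,v_5], [v_4,v_5]
  2-simplices (8): [v_0,v_1,v_2], [v_0,v_1,v_3], [v_0,v_2,v_5], [v_0,v_3,v_5], [v_1,v_2,v_4], [v_1,v_3,v_4], [v_2,v_4,v_5], [v_3,v_4,v_5]

so the chain groups are C_0 ≅ Z^6, C_1 ≅ Z^12, C_2 ≅ Z^8.

∂_1: C_1 → C_0 maps an edge to its endpoints' difference, ∂[p,q] = q − p.
As a 6×12 matrix over Z this has rank 5, with invariant factors (1,1,1,1,1).

∂_2: C_2 → C_1 maps a triangle to the signed sum of its edges. For instance
  ∂[v_1,v_3,v_4] = [v_3,v_4] − [v_1,v_4] + [v_1,v_3],
  ∂[v_0,v_2,v_5] = [v_2,v_5] − [v_0,v_5] + [v_0,v_2].
The 12×8 boundary matrix has rank 7 and Smith normal form diag(1,1,1,1,1,1,1).

From H_k ≅ ker(∂_k) / im(∂_{k+1}) we obtain:

  H_0: rank C_0 − rank ∂_1 = 6 − 5 = 1, and the invariant factors of ∂_1 are all 1, so H_0 ≅ Z.
  H_1: rank ker ∂_1 − rank ∂_2 = (12 − 5) − 7 = 0, and the invariant factors of ∂_2 are all 1, so H_1 ≅ 0.
  H_2: rank ker ∂_2 − rank ∂_3 = (8 − 7) − 0 = 1, and there is no ∂_3, so H_2 ≅ Z.

As a check, the Euler characteristic is 6 − 12 + 8 = 2, which agrees with 1 − 0 + 1 = 2.
(K is a triangulation of the 2-sphere S^2.)

H_0 = Z,  H_1 = 0,  H_2 = Z.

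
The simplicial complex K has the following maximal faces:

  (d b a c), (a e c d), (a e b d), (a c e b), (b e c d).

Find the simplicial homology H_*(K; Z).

H_0 = Z,  H_1 = 0,  H_2 = 0,  H_3 = Z.

Take the total order a < b < c < d < e on the vertex set. Then K (dimension 3) consists of the simplices:

  0-simplices (5): a, b, c, d, e
  1-simplices (10): ab, ac, ad, ae, bc, bd, be, cd, ce, de
  2-simplices (10): abc, abd, abe, acd, ace, ade, bcd, bce, bde, cde
  3-simplices (5): abcd, abce, abde, acde, bcde

Hence C_0 ≅ Z^5, C_1 ≅ Z^10, C_2 ≅ Z^10, C_3 ≅ Z^5.

∂_1: C_1 → C_0 sends each edge [p,q] (with p < q) to q − p. For instance
  ∂ae = e − a.
As a 5×10 matrix over Z this has rank 4, with invariant factors (1,1,1,1).

∂_2: C_2 → C_1 acts by ∂[p,q,r] = [q,r] − [p,r] + [p,q]. For instance
  ∂abd = bd − ad + ab,
  ∂ade = de − ae + ad.
As a 10×10 matrix over Z this has rank 6, with invariant factors (1,1,1,1,1,1).

Boundary ∂_3: C_3 → C_2 sends each 3-simplex σ to the alternating sum Σ_i (−1)^i (σ with its i-th vertex removed). For instance
  ∂abce = bce − ace + abe − abc,
  ∂abcd = bcd − acd + abd − abc.
The resulting 10×5 matrix has rank 4, and its Smith normal form has invariant factors (1,1,1,1).

Computing H_k = (kernel of ∂_k) / (image of ∂_{k+1}):

  H_0: rank C_0 − rank ∂_1 = 5 − 4 = 1, and the invariant factors of ∂_1 are all 1, so H_0 = Z.
  H_1: rank ker ∂_1 − rank ∂_2 = (10 − 4) − 6 = 0, and the invariant factors of ∂_2 are all 1, so H_1 = 0.
  H_2: rank ker ∂_2 − rank ∂_3 = (10 − 6) − 4 = 0, and the invariant factors of ∂_3 are all 1, so H_2 = 0.
  H_3: rank ker ∂_3 − rank ∂_4 = (5 − 4) − 0 = 1, and there is no ∂_4, so H_3 = Z.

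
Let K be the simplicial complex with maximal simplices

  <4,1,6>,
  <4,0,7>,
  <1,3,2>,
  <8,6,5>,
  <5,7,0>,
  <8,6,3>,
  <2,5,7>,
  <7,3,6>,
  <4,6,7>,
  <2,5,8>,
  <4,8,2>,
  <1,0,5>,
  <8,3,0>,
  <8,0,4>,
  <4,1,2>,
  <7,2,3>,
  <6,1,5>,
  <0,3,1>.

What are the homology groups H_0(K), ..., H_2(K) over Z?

We work with the vertex ordering 0 < 1 < 2 < 3 < 4 < 5 < 6 < 7 < 8. The simplices of K, each written with vertices in increasing order, are:

  0-simplices (9): [0], [1], [2], [3], [4], [5], [6], [7], [8]
  1-simplices (27): (27 of them)
  2-simplices (18): [0,1,3], [0,1,5], [0,3,8], [0,4,7], [0,4,8], [0,5,7], [1,2,3], [1,2,4], [1,4,6], [1,5,6], [2,3,7], [2,4,8], [2,5,7], [2,5,8], [3,6,7], [3,6,8], [4,6,7], [5,6,8]

giving chain groups C_0 ≅ Z^9, C_1 ≅ Z^27, C_2 ≅ Z^18.

The boundary map ∂_1: C_1 → C_0 is given by ∂[p,q] = [q] − [p]. For instance
  ∂[1,4] = [4] − [1].
The resulting 9×27 matrix has rank 8, and its Smith normal form has invariant factors (1,1,1,1,1,1,1,1).

∂_2: C_2 → C_1 sends each 2-simplex [p,q,r] to [q,r] − [p,r] + [p,q]. For instance
  ∂[3,6,7] = [6,7] − [3,7] + [3,6],
  ∂[3,6,8] = [6,8] − [3,8] + [3,6].
This gives a 27×18 integer matrix of rank 17; reducing to Smith normal form yields diagonal entries (1,1,1,1,1,1,1,1,1,1,1,1,1,1,1,1,1).

Now H_k = ker ∂_k / im ∂_{k+1}, so:

  H_0: rank C_0 − rank ∂_1 = 9 − 8 = 1, and the invariant factors of ∂_1 are all 1, so H_0 ≅ Z.
  H_1: rank ker ∂_1 − rank ∂_2 = (27 − 8) − 17 = 2, and the invariant factors of ∂_2 are all 1, so H_1 ≅ Z^2.
  H_2: rank ker ∂_2 − rank ∂_3 = (18 − 17) − 0 = 1, and there is no ∂_3, so H_2 ≅ Z.

As a check, the Euler characteristic is 9 − 27 + 18 = 0, which agrees with 1 − 2 + 1 = 0.

H_0 = Z,  H_1 = Z^2,  H_2 = Z.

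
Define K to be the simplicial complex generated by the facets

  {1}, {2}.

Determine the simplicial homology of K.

Take the total order 1 < 2 on the vertex set. Then K (dimension 0) consists of the simplices:

  0-simplices (2): [1], [2]

giving chain groups C_0 ≅ Z^2.

Reading off H_k = ker ∂_k / im ∂_{k+1}:

  H_0: rank C_0 − rank ∂_1 = 2 − 0 = 2, and there is no ∂_1, so H_0 = Z^2.

(K is a triangulation of a set of 2 points.)

H_0 = Z^2.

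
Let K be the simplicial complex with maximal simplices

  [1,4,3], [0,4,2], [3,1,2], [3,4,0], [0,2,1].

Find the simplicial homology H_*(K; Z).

Order the vertices as 0 < 1 < 2 < 3 < 4. Listing each simplex with vertices in this order, K has dimension 2 with simplices:

  0-simplices (5): [0], [1], [2], [3], [4]
  1-simplices (10): [0,1], [0,2], [0,3], [0,4], [1,2], [1,3], [1,4], [2,3], [2,4], [3,4]
  2-simplices (5): [0,1,2], [0,2,4], [0,3,4], [1,2,3], [1,3,4]

Hence C_0 ≅ Z^5, C_1 ≅ Z^10, C_2 ≅ Z^5.

Boundary ∂_1: C_1 → C_0 sends each edge [p,q] (with p < q) to q − p.
The resulting 5×10 matrix has rank 4, and its Smith normal form has invariant factors (1,1,1,1).

∂_2: C_2 → C_1 acts by ∂[p,q,r] = [q,r] − [p,r] + [p,q]. For instance
  ∂[1,3,4] = [3,4] − [1,4] + [1,3],
  ∂[0,2,4] = [2,4] − [0,4] + [0,2].
This gives a 10×5 integer matrix of rank 5; reducing to Smith normal form yields diagonal entries (1,1,1,1,1).

Now H_k = ker ∂_k / im ∂_{k+1}, so:

  H_0: rank C_0 − rank ∂_1 = 5 − 4 = 1, and the invariant factors of ∂_1 are all 1, so H_0 ≅ Z.
  H_1: rank ker ∂_1 − rank ∂_2 = (10 − 4) − 5 = 1, and the invariant factors of ∂_2 are all 1, so H_1 ≅ Z.
  H_2: rank ker ∂_2 − rank ∂_3 = (5 − 5) − 0 = 0, and there is no ∂_3, so H_2 ≅ 0.

(K is a triangulation of the Möbius band.)

H_0 = Z,  H_1 = Z,  H_2 = 0.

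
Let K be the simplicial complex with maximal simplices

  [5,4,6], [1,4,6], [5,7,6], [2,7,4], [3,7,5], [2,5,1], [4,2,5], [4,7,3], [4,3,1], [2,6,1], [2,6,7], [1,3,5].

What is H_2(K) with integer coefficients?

H_2 = 0.

We work with the vertex ordering 1 < 2 < 3 < 4 < 5 < 6 < 7. The simplices of K, each written with vertices in increasing order, are:

  0-simplices (7): [1], [2], [3], [4], [5], [6], [7]
  1-simplices (18): [1,2], [1,3], [1,4], [1,5], [1,6], [2,4], [2,5], [2,6], [2,7], [3,4], [3,5], [3,7], [4,5], [4,6], [4,7], [5,6], [5,7], [6,7]
  2-simplices (12): [1,2,5], [1,2,6], [1,3,4], [1,3,5], [1,4,6], [2,4,5], [2,4,7], [2,6,7], [3,4,7], [3,5,7], [4,5,6], [5,6,7]

so the chain groups are C_0 ≅ Z^7, C_1 ≅ Z^18, C_2 ≅ Z^12.

∂_1: C_1 → C_0 sends each edge [p,q] (with p < q) to q − p.
The 7×18 boundary matrix has rank 6 and Smith normal form diag(1,1,1,1,1,1).

Boundary ∂_2: C_2 → C_1 maps a triangle to the signed sum of its edges. For instance
  ∂[1,3,4] = [3,4] − [1,4] + [1,3],
  ∂[3,5,7] = [5,7] − [3,7] + [3,5].
The 18×12 boundary matrix has rank 12 and Smith normal form diag(1,1,1,1,1,1,1,1,1,1,1,2).

From H_k ≅ ker(∂_k) / im(∂_{k+1}) we obtain:

  H_2: rank ker ∂_2 − rank ∂_3 = (12 − 12) − 0 = 0, and there is no ∂_3, so H_2 ≅ 0.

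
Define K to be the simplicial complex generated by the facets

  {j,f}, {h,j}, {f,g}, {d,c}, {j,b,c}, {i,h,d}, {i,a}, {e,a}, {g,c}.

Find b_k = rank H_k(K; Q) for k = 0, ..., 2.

Order the vertices as a < b < c < d < e < f < g < h < i < j. Listing each simplex with vertices in this order, K has dimension 2 with simplices:

  0-simplices (10): a, b, c, d, e, f, g, h, i, j
  1-simplices (13): ae, ai, bc, bj, cd, cg, cj, dh, di, fg, fj, hi, hj
  2-simplices (2): bcj, dhi

so the chain groups are C_0 ≅ Z^10, C_1 ≅ Z^13, C_2 ≅ Z^2.

Boundary ∂_1: C_1 → C_0 sends each edge [p,q] (with p < q) to q − p. For instance
  ∂fj = j − f.
The resulting 10×13 matrix has rank 9, and its Smith normal form has invariant factors (1,1,1,1,1,1,1,1,1).

∂_2: C_2 → C_1 acts by ∂[p,q,r] = [q,r] − [p,r] + [p,q]. For instance
  ∂dhi = hi − di + dh,
  ∂bcj = cj − bj + bc.
The resulting 13×2 matrix has rank 2, and its Smith normal form has invariant factors (1,1).

Computing H_k = (kernel of ∂_k) / (image of ∂_{k+1}):

  H_0: rank C_0 − rank ∂_1 = 10 − 9 = 1, and the invariant factors of ∂_1 are all 1, so H_0 = Z.
  H_1: rank ker ∂_1 − rank ∂_2 = (13 − 9) − 2 = 2, and the invariant factors of ∂_2 are all 1, so H_1 = Z^2.
  H_2: rank ker ∂_2 − rank ∂_3 = (2 − 2) − 0 = 0, and there is no ∂_3, so H_2 = 0.

As a check, the Euler characteristic is 10 − 13 + 2 = -1, which agrees with 1 − 2 + 0 = -1.

Hence the Betti numbers are b_0 = 1, b_1 = 2, b_2 = 0.

b_0 = 1, b_1 = 2, b_2 = 0.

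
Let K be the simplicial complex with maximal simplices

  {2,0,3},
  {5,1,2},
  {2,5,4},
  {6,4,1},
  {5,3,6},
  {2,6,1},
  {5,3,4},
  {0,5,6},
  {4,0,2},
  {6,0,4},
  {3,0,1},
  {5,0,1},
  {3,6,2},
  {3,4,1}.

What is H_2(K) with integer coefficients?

H_2 ≅ Z.

Order the vertices as 0 < 1 < 2 < 3 < 4 < 5 < 6. Listing each simplex with vertices in this order, K has dimension 2 with simplices:

  0-simplices (7): [0], [1], [2], [3], [4], [5], [6]
  1-simplices (21): [0,1], [0,2], [0,3], [0,4], [0,5], [0,6], [1,2], [1,3], [1,4], [1,5], [1,6], [2,3], [2,4], [2,5], [2,6], [3,4], [3,5], [3,6], [4,5], [4,6], [5,6]
  2-simplices (14): [0,1,3], [0,1,5], [0,2,3], [0,2,4], [0,4,6], [0,5,6], [1,2,5], [1,2,6], [1,3,4], [1,4,6], [2,3,6], [2,4,5], [3,4,5], [3,5,6]

so the chain groups are C_0 ≅ Z^7, C_1 ≅ Z^21, C_2 ≅ Z^14.

Boundary ∂_1: C_1 → C_0 maps an edge to its endpoints' difference, ∂[p,q] = q − p. For instance
  ∂[3,5] = [5] − [3].
As a 7×21 matrix over Z this has rank 6, with invariant factors (1,1,1,1,1,1).

∂_2: C_2 → C_1 sends each 2-simplex [p,q,r] to [q,r] − [p,r] + [p,q]. For instance
  ∂[1,4,6] = [4,6] − [1,6] + [1,4],
  ∂[0,5,6] = [5,6] − [0,6] + [0,5].
This gives a 21×14 integer matrix of rank 13; reducing to Smith normal form yields diagonal entries (1,1,1,1,1,1,1,1,1,1,1,1,1).

Now H_k = ker ∂_k / im ∂_{k+1}, so:

  H_2: rank ker ∂_2 − rank ∂_3 = (14 − 13) − 0 = 1, and there is no ∂_3, so H_2 ≅ Z.

(K is a triangulation of the torus T^2.)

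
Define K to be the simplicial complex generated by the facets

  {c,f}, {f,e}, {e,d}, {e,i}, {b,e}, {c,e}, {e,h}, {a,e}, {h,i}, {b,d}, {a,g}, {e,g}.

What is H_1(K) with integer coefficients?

K has 9 vertices, 12 edges.
rank ∂_1 = 8, rank ∂_2 = 0 ⇒ b_1 = 12 − 8 − 0 = 4. So H_1 ≅ Z^4.

H_1 ≅ Z^4.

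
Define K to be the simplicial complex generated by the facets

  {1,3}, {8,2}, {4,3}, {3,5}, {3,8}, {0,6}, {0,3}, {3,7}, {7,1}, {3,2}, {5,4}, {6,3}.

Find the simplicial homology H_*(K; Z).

H_0 ≅ Z,  H_1 ≅ Z^4.

We work with the vertex ordering 0 < 1 < 2 < 3 < 4 < 5 < 6 < 7 < 8. The simplices of K, each written with vertices in increasing order, are:

  0-simplices (9): [0], [1], [2], [3], [4], [5], [6], [7], [8]
  1-simplices (12): [0,3], [0,6], [1,3], [1,7], [2,3], [2,8], [3,4], [3,5], [3,6], [3,7], [3,8], [4,5]

so the chain groups are C_0 ≅ Z^9, C_1 ≅ Z^12.

∂_1: C_1 → C_0 is given by ∂[p,q] = [q] − [p]. For instance
  ∂[4,5] = [5] − [4].
The resulting 9×12 matrix has rank 8, and its Smith normal form has invariant factors (1,1,1,1,1,1,1,1).

Reading off H_k = ker ∂_k / im ∂_{k+1}:

  H_0: rank C_0 − rank ∂_1 = 9 − 8 = 1, and the invariant factors of ∂_1 are all 1, so H_0 ≅ Z.
  H_1: rank ker ∂_1 − rank ∂_2 = (12 − 8) − 0 = 4, and there is no ∂_2, so H_1 ≅ Z^4.

As a check, the Euler characteristic is 9 − 12 = -3, which agrees with 1 − 4 = -3.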